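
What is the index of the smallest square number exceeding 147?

Solve n² > 147 for integer n.
The largest n with value ≤ 147 is 12 (since 144 ≤ 147 < 169), so the first above is n = 13, value 169.

13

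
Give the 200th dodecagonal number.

199200

The 200th dodecagonal number is n(5n−4) with n = 200.
200·(5·200 − 4) = 200·996 = 199200.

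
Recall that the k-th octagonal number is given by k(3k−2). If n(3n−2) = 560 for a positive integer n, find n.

Set n(3n−2) = 560, giving 3n² − 2n − 560 = 0.
So n = (2 + 82) / 6 = 84/6 = 14.

14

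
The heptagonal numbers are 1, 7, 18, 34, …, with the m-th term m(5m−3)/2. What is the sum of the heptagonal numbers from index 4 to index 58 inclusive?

Σ i(5i−3)/2 = (5Σi² − 3Σi) / 2 over i = 4..58.
Σi = 1711 − 6 = 1705 and Σi² = 66729 − 14 = 66715.
(5·66715 − 3·1705) / 2 = 328460/2 = 164230.

164230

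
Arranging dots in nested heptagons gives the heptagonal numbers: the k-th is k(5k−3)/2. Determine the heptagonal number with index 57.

8037

The 57th heptagonal number is n(5n−3)/2 with n = 57.
57·(5·57 − 3)/2 = 57·282/2 = 57·141 = 8037.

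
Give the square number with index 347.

120409

The 347th square number is n² with n = 347.
347² = 120409.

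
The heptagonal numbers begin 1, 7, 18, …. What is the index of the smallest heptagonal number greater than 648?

17

Solve n(5n−3)/2 > 648 for integer n.
The largest n with value ≤ 648 is 16 (since 616 ≤ 648 < 697), so the first above is n = 17, value 697.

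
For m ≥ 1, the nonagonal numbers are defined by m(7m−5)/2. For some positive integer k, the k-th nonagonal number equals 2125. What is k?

Set n(7n−5)/2 = 2125, giving 7n² − 5n − 4250 = 0.
The discriminant is 25 + 56·2125 = 119025, and √119025 = 345.
So n = (5 + 345) / 14 = 350/14 = 25.

25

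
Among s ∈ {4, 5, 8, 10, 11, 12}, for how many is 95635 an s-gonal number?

1

s = 4: P(4, 309) = 95481 and P(4, 310) = 96100; 95635 is not s-gonal.
s = 5: P(5, 252) = 95130 and P(5, 253) = 95887; 95635 is not s-gonal.
s = 8: P(8, 178) = 94696 and P(8, 179) = 95765; 95635 is not s-gonal.
s = 10: P(10, 155) = 95635. ✓
s = 11: P(11, 146) = 95411 and P(11, 147) = 96726; 95635 is not s-gonal.
s = 12: P(12, 138) = 94668 and P(12, 139) = 96049; 95635 is not s-gonal.
Hits: s ∈ {10} → 1.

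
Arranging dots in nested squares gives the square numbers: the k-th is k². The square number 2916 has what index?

54

We need n² = 2916, so n = √2916 = 54.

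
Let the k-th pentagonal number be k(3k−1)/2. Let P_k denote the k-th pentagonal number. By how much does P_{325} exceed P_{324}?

Consecutive pentagonal numbers differ by 3n − 2: here 3·325 − 2 = 973.

973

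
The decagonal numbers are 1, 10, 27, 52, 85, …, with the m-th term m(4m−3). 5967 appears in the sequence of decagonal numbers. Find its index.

39

Set n(4n−3) = 5967, giving 4n² − 3n − 5967 = 0.
The discriminant is 9 + 16·5967 = 95481, and √95481 = 309.
So n = (3 + 309) / 8 = 312/8 = 39.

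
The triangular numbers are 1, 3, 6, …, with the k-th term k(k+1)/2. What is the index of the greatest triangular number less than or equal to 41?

Solve n(n+1)/2 ≤ 41 for integer n.
n = 8 gives 36 ≤ 41, while n = 9 gives 45 > 41; so the answer is index 8.

8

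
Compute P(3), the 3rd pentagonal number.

The 3rd pentagonal number is n(3n−1)/2 with n = 3.
3·(3·3 − 1)/2 = 3·8/2 = 3·4 = 12.

12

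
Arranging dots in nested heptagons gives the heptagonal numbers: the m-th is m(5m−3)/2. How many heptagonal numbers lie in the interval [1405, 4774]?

20

The n-th heptagonal number is n(5n−3)/2.
Smallest index with value ≥ 1405: n = 25 (giving 1525).
Largest index with value ≤ 4774: n = 44 (giving 4774).
Indices 25 through 44: 20 terms.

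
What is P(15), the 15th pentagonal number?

The 15th pentagonal number is n(3n−1)/2 with n = 15.
15·(3·15 − 1)/2 = 15·44/2 = 15·22 = 330.

330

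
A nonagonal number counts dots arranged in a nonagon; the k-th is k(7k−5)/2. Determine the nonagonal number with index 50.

The 50th nonagonal number is n(7n−5)/2 with n = 50.
50·(7·50 − 5)/2 = 50·345/2 = 8625.

8625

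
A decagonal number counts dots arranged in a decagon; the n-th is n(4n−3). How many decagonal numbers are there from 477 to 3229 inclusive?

The n-th decagonal number is n(4n−3).
Smallest index with value ≥ 477: n = 12 (giving 540).
Largest index with value ≤ 3229: n = 28 (giving 3052).
Indices 12 through 28: 17 terms.

17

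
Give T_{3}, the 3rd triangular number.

6

The 3rd triangular number is n(n+1)/2 with n = 3.
3·4/2 = 12/2 = 6.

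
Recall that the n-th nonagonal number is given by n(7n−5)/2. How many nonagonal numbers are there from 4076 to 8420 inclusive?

15

The n-th nonagonal number is n(7n−5)/2.
Smallest index with value ≥ 4076: n = 35 (giving 4200).
Largest index with value ≤ 8420: n = 49 (giving 8281).
Indices 35 through 49: 15 terms.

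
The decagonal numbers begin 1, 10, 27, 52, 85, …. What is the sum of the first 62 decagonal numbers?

319641

Σ i(4i−3) = 4Σi² − 3Σi over i = 1..62.
Σi = 1953 and Σi² = 81375.
4·81375 − 3·1953 = 319641.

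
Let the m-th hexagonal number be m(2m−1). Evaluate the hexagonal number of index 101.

20301

101·(2·101 − 1) = 101·201 = 20301.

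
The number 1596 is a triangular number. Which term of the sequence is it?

Set n(n+1)/2 = 1596, giving n² + n − 3192 = 0.
So n = (-1 + 113) / 2 = 112/2 = 56.
Check: 56·57/2 = 1596. ✓

56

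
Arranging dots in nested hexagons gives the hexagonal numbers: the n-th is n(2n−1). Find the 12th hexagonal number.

276

The 12th hexagonal number is n(2n−1) with n = 12.
12·(2·12 − 1) = 12·23 = 276.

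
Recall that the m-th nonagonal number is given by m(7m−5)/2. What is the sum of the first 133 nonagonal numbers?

Σ i(7i−5)/2 = (7Σi² − 5Σi) / 2 over i = 1..133.
Σi = 8911 and Σi² = 793079.
(7·793079 − 5·8911) / 2 = 5506998/2 = 2753499.

2753499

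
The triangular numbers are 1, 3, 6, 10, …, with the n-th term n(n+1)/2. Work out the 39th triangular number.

780

The 39th triangular number is n(n+1)/2 with n = 39.
39·40/2 = 1560/2 = 780.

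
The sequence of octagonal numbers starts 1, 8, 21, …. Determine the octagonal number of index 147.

The 147th octagonal number is n(3n−2) with n = 147.
147·(3·147 − 2) = 147·439 = 64533.

64533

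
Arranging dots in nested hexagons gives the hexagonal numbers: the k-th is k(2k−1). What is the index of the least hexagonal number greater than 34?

Solve n(2n−1) > 34 for integer n.
The largest n with value ≤ 34 is 4 (since 28 ≤ 34 < 45), so the first above is n = 5, value 45.

5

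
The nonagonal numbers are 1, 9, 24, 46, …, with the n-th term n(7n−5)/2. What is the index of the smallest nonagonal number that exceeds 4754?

38

Solve n(7n−5)/2 > 4754 for integer n.
The largest n with value ≤ 4754 is 37 (since 4699 ≤ 4754 < 4959), so the first above is n = 38, value 4959.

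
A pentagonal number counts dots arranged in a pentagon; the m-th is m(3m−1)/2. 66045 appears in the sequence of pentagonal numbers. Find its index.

Set n(3n−1)/2 = 66045, giving 3n² − n − 132090 = 0.
The discriminant is 1 + 24·66045 = 1585081, and √1585081 = 1259.
So n = (1 + 1259) / 6 = 1260/6 = 210.

210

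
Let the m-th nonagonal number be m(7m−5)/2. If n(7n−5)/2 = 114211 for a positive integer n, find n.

Set n(7n−5)/2 = 114211, giving 7n² − 5n − 228422 = 0.
So n = (5 + 2529) / 14 = 2534/14 = 181.

181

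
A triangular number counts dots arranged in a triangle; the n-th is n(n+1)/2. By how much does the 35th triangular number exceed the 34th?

35

Consecutive triangular numbers differ by n: T_{35} − T_{34} = 35.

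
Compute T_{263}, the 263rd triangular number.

263·264/2 = 69432/2 = 34716.

34716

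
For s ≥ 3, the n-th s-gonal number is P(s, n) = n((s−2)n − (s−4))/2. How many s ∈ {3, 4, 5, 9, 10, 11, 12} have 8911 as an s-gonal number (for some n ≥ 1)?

1

s = 3: P(3, 133) = 8911. ✓
s = 4: P(4, 94) = 8836 and P(4, 95) = 9025; 8911 is not s-gonal.
s = 5: P(5, 77) = 8855 and P(5, 78) = 9087; 8911 is not s-gonal.
s = 9: P(9, 50) = 8625 and P(9, 51) = 8976; 8911 is not s-gonal.
s = 10: P(10, 47) = 8695 and P(10, 48) = 9072; 8911 is not s-gonal.
s = 11: P(11, 44) = 8558 and P(11, 45) = 8955; 8911 is not s-gonal.
s = 12: P(12, 42) = 8652 and P(12, 43) = 9073; 8911 is not s-gonal.
Hits: s ∈ {3} → 1.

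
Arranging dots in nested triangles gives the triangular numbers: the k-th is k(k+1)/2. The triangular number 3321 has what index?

81

Set n(n+1)/2 = 3321, giving n² + n − 6642 = 0.
The discriminant is 1 + 8·3321 = 26569, and √26569 = 163.
So n = (-1 + 163) / 2 = 162/2 = 81.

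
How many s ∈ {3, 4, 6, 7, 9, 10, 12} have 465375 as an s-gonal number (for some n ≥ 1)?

s = 3: P(3, 964) = 465130 and P(3, 965) = 466095; 465375 is not s-gonal.
s = 4: P(4, 682) = 465124 and P(4, 683) = 466489; 465375 is not s-gonal.
s = 6: P(6, 482) = 464166 and P(6, 483) = 466095; 465375 is not s-gonal.
s = 7: P(7, 431) = 463756 and P(7, 432) = 465912; 465375 is not s-gonal.
s = 9: P(9, 365) = 465375. ✓
s = 10: P(10, 341) = 464101 and P(10, 342) = 466830; 465375 is not s-gonal.
s = 12: P(12, 305) = 463905 and P(12, 306) = 466956; 465375 is not s-gonal.
Hits: s ∈ {9} → 1.

1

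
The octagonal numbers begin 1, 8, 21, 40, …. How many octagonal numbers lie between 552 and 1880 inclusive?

12

The n-th octagonal number is n(3n−2).
Smallest index with value ≥ 552: n = 14 (giving 560).
Largest index with value ≤ 1880: n = 25 (giving 1825).
Indices 14 through 25: 12 terms.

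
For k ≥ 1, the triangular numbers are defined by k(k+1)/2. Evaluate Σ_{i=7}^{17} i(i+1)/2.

Σ i(i+1)/2 = (Σi² + Σi) / 2 over i = 7..17.
Σi = 153 − 21 = 132 and Σi² = 1785 − 91 = 1694.
(1·1694 + 1·132) / 2 = 1826/2 = 913.

913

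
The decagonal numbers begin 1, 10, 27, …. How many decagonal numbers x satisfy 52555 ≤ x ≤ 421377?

The n-th decagonal number is n(4n−3).
Smallest index with value ≥ 52555: n = 115 (giving 52555).
Largest index with value ≤ 421377: n = 324 (giving 418932).
Indices 115 through 324: 210 terms.

210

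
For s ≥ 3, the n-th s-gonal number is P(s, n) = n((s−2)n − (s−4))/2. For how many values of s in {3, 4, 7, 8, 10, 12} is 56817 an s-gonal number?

1

s = 3: P(3, 336) = 56616 and P(3, 337) = 56953; 56817 is not s-gonal.
s = 4: P(4, 238) = 56644 and P(4, 239) = 57121; 56817 is not s-gonal.
s = 7: P(7, 151) = 56776 and P(7, 152) = 57532; 56817 is not s-gonal.
s = 8: P(8, 137) = 56033 and P(8, 138) = 56856; 56817 is not s-gonal.
s = 10: P(10, 119) = 56287 and P(10, 120) = 57240; 56817 is not s-gonal.
s = 12: P(12, 107) = 56817. ✓
Hits: s ∈ {12} → 1.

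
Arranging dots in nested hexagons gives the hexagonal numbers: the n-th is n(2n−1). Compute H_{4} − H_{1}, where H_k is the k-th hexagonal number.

4·(2·4 − 1) = 28 and 1·(2·1 − 1) = 1.
Difference: 28 − 1 = 27.

27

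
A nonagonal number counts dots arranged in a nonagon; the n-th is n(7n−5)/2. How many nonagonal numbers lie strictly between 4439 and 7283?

The n-th nonagonal number is n(7n−5)/2.
Smallest index with value > 4439: n = 36 (giving 4446).
Largest index with value < 7283: n = 45 (giving 6975).
Indices 36 through 45: 10 terms.

10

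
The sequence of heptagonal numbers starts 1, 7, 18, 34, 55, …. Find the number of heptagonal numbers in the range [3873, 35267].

80

The n-th heptagonal number is n(5n−3)/2.
Smallest index with value ≥ 3873: n = 40 (giving 3940).
Largest index with value ≤ 35267: n = 119 (giving 35224).
Indices 40 through 119: 80 terms.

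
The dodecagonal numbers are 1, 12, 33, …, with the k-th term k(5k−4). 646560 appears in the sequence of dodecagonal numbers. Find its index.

Set n(5n−4) = 646560, giving 5n² − 4n − 646560 = 0.
So n = (4 + 3596) / 10 = 3600/10 = 360.

360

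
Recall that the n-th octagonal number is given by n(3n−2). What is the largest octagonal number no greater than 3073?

Solve n(3n−2) ≤ 3073 for integer n.
n = 32 gives 3008 ≤ 3073, while n = 33 gives 3201 > 3073; so the answer is 3008.

3008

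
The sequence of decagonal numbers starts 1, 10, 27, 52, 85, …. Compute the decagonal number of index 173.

119197

The 173rd decagonal number is n(4n−3) with n = 173.
173·(4·173 − 3) = 173·689 = 119197.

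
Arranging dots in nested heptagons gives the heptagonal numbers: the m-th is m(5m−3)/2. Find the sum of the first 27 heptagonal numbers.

Σ i(5i−3)/2 = (5Σi² − 3Σi) / 2 over i = 1..27.
Σi = 378 and Σi² = 6930.
(5·6930 − 3·378) / 2 = 33516/2 = 16758.

16758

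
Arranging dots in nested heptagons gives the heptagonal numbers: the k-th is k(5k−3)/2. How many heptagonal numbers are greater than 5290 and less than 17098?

36

The n-th heptagonal number is n(5n−3)/2.
Smallest index with value > 5290: n = 47 (giving 5452).
Largest index with value < 17098: n = 82 (giving 16687).
Indices 47 through 82: 36 terms.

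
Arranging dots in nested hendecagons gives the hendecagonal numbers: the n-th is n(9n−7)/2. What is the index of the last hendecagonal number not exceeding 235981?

229

Solve n(9n−7)/2 ≤ 235981 for integer n.
n = 229 gives 235183 ≤ 235981, while n = 230 gives 237245 > 235981; so the answer is index 229.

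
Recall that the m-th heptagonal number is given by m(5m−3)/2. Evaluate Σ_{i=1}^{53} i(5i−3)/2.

Σ i(5i−3)/2 = (5Σi² − 3Σi) / 2 over i = 1..53.
Σi = 1431 and Σi² = 51039.
(5·51039 − 3·1431) / 2 = 250902/2 = 125451.

125451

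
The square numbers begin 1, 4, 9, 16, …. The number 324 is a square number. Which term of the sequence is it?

18

We need n² = 324, so n = √324 = 18.
Check: 18² = 324. ✓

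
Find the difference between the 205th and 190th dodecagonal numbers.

205·(5·205 − 4) = 209305 and 190·(5·190 − 4) = 179740.
Difference: 209305 − 179740 = 29565.

29565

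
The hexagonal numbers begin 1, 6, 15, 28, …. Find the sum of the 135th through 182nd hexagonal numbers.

2422552

Σ i(2i−1) = 2Σi² − Σi over i = 135..182.
Σi = 16653 − 9045 = 7608 and Σi² = 2026115 − 811035 = 1215080.
2·1215080 − 1·7608 = 2422552.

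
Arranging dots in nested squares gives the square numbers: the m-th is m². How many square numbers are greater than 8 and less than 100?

7

The n-th square number is n².
Smallest index with value > 8: n = 3 (giving 9).
Largest index with value < 100: n = 9 (giving 81).
Indices 3 through 9: 7 terms.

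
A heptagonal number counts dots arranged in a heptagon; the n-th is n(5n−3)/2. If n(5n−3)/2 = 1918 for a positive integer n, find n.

Set n(5n−3)/2 = 1918, giving 5n² − 3n − 3836 = 0.
The discriminant is 9 + 40·1918 = 76729, and √76729 = 277.
So n = (3 + 277) / 10 = 280/10 = 28.

28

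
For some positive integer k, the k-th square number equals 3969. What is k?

We need n² = 3969, so n = √3969 = 63.

63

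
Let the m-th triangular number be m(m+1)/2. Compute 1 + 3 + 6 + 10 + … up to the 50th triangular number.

Σ i(i+1)/2 = (Σi² + Σi) / 2 over i = 1..50.
Σi = 1275 and Σi² = 42925.
(1·42925 + 1·1275) / 2 = 44200/2 = 22100.

22100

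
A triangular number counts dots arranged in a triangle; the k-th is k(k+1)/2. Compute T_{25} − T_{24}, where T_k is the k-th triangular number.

25

Consecutive triangular numbers differ by n: T_{25} − T_{24} = 25.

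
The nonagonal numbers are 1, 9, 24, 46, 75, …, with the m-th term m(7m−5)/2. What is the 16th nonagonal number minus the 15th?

Consecutive nonagonal numbers differ by 7n − 6: here 7·16 − 6 = 106.

106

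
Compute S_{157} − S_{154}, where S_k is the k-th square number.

933

157² = 24649 and 154² = 23716.
Difference: 24649 − 23716 = 933.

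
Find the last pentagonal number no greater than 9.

5

Solve n(3n−1)/2 ≤ 9 for integer n.
n = 2 gives 5 ≤ 9, while n = 3 gives 12 > 9; so the answer is 5.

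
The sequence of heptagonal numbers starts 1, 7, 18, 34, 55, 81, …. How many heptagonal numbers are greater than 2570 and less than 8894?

The n-th heptagonal number is n(5n−3)/2.
Smallest index with value > 2570: n = 33 (giving 2673).
Largest index with value < 8894: n = 59 (giving 8614).
Indices 33 through 59: 27 terms.

27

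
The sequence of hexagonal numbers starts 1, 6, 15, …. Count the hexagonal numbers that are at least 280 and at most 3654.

The n-th hexagonal number is n(2n−1).
Smallest index with value ≥ 280: n = 13 (giving 325).
Largest index with value ≤ 3654: n = 42 (giving 3486).
Indices 13 through 42: 30 terms.

30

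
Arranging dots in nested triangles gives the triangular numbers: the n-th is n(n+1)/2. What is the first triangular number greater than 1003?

Solve n(n+1)/2 > 1003 for integer n.
The largest n with value ≤ 1003 is 44 (since 990 ≤ 1003 < 1035), so the first above is n = 45, value 1035.

1035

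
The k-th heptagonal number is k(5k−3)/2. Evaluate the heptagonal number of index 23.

1288

The 23rd heptagonal number is n(5n−3)/2 with n = 23.
23·(5·23 − 3)/2 = 23·112/2 = 23·56 = 1288.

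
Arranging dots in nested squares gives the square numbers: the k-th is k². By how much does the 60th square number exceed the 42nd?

1836

60² = 3600 and 42² = 1764.
Difference: 3600 − 1764 = 1836.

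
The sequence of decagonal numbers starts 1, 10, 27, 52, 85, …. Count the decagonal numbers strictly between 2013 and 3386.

The n-th decagonal number is n(4n−3).
Smallest index with value > 2013: n = 23 (giving 2047).
Largest index with value < 3386: n = 29 (giving 3277).
Indices 23 through 29: 7 terms.

7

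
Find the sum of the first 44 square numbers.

Σ_{i=1}^{44} i² = 44·45·89/6 = 29370.

29370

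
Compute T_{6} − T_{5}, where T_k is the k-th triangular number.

6

Consecutive triangular numbers differ by n: T_{6} − T_{5} = 6.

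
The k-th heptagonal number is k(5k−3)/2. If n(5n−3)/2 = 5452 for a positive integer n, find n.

Set n(5n−3)/2 = 5452, giving 5n² − 3n − 10904 = 0.
The discriminant is 9 + 40·5452 = 218089, and √218089 = 467.
So n = (3 + 467) / 10 = 470/10 = 47.

47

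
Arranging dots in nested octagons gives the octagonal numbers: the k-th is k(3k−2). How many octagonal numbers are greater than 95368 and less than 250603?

111

The n-th octagonal number is n(3n−2).
Smallest index with value > 95368: n = 179 (giving 95765).
Largest index with value < 250603: n = 289 (giving 249985).
Indices 179 through 289: 111 terms.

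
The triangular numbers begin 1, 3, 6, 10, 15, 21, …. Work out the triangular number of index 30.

The 30th triangular number is n(n+1)/2 with n = 30.
30·31/2 = 930/2 = 465.

465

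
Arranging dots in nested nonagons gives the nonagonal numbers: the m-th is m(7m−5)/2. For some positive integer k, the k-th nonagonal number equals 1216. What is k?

Set n(7n−5)/2 = 1216, giving 7n² − 5n − 2432 = 0.
The discriminant is 25 + 56·1216 = 68121, and √68121 = 261.
So n = (5 + 261) / 14 = 266/14 = 19.
Check: 19·(7·19 − 5)/2 = 1216. ✓

19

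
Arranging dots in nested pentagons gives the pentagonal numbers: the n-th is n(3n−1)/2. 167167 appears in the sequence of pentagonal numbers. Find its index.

334

Set n(3n−1)/2 = 167167, giving 3n² − n − 334334 = 0.
The discriminant is 1 + 24·167167 = 4012009, and √4012009 = 2003.
So n = (1 + 2003) / 6 = 2004/6 = 334.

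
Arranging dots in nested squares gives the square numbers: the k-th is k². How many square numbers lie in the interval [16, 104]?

The n-th square number is n².
Smallest index with value ≥ 16: n = 4 (giving 16).
Largest index with value ≤ 104: n = 10 (giving 100).
Indices 4 through 10: 7 terms.

7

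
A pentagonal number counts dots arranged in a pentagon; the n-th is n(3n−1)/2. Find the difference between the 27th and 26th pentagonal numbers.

79

Consecutive pentagonal numbers differ by 3n − 2: here 3·27 − 2 = 79.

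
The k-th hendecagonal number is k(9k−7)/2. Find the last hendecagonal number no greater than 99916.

Solve n(9n−7)/2 ≤ 99916 for integer n.
n = 149 gives 99383 ≤ 99916, while n = 150 gives 100725 > 99916; so the answer is 99383.

99383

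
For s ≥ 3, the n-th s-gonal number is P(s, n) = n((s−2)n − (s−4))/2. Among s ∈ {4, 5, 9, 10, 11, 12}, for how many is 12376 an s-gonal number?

s = 4: P(4, 111) = 12321 and P(4, 112) = 12544; 12376 is not s-gonal.
s = 5: P(5, 91) = 12376. ✓
s = 9: P(9, 59) = 12036 and P(9, 60) = 12450; 12376 is not s-gonal.
s = 10: P(10, 56) = 12376. ✓
s = 11: P(11, 52) = 11986 and P(11, 53) = 12455; 12376 is not s-gonal.
s = 12: P(12, 50) = 12300 and P(12, 51) = 12801; 12376 is not s-gonal.
Hits: s ∈ {5, 10} → 2.

2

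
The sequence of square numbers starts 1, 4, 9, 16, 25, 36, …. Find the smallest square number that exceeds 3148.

3249

Solve n² > 3148 for integer n.
The largest n with value ≤ 3148 is 56 (since 3136 ≤ 3148 < 3249), so the first above is n = 57, value 3249.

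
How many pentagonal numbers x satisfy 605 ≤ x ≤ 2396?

The n-th pentagonal number is n(3n−1)/2.
Smallest index with value ≥ 605: n = 21 (giving 651).
Largest index with value ≤ 2396: n = 40 (giving 2380).
Indices 21 through 40: 20 terms.

20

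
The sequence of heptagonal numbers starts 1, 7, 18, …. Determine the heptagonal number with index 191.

The 191st heptagonal number is n(5n−3)/2 with n = 191.
191·(5·191 − 3)/2 = 191·952/2 = 191·476 = 90916.

90916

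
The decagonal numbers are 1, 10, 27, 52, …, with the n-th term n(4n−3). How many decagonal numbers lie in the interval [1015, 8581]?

30

The n-th decagonal number is n(4n−3).
Smallest index with value ≥ 1015: n = 17 (giving 1105).
Largest index with value ≤ 8581: n = 46 (giving 8326).
Indices 17 through 46: 30 terms.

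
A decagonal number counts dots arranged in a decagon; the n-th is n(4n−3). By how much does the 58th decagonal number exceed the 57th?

Consecutive decagonal numbers differ by 8n − 7: here 8·58 − 7 = 457.

457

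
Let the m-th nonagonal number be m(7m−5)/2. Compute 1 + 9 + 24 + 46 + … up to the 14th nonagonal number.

3290

Σ i(7i−5)/2 = (7Σi² − 5Σi) / 2 over i = 1..14.
Σi = 105 and Σi² = 1015.
(7·1015 − 5·105) / 2 = 6580/2 = 3290.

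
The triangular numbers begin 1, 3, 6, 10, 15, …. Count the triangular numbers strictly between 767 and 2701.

34

The n-th triangular number is n(n+1)/2.
Smallest index with value > 767: n = 39 (giving 780).
Largest index with value < 2701: n = 72 (giving 2628).
Indices 39 through 72: 34 terms.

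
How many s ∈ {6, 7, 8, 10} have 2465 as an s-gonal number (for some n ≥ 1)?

s = 6: P(6, 35) = 2415 and P(6, 36) = 2556; 2465 is not s-gonal.
s = 7: P(7, 31) = 2356 and P(7, 32) = 2512; 2465 is not s-gonal.
s = 8: P(8, 29) = 2465. ✓
s = 10: P(10, 25) = 2425 and P(10, 26) = 2626; 2465 is not s-gonal.
Hits: s ∈ {8} → 1.

1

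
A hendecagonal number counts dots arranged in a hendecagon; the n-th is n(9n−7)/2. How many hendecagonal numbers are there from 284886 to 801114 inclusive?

171

The n-th hendecagonal number is n(9n−7)/2.
Smallest index with value ≥ 284886: n = 252 (giving 284886).
Largest index with value ≤ 801114: n = 422 (giving 799901).
Indices 252 through 422: 171 terms.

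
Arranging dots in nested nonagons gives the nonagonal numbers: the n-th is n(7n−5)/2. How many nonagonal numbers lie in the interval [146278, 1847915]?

522

The n-th nonagonal number is n(7n−5)/2.
Smallest index with value ≥ 146278: n = 205 (giving 146575).
Largest index with value ≤ 1847915: n = 726 (giving 1842951).
Indices 205 through 726: 522 terms.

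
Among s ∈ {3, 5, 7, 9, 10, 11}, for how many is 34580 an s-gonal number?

s = 3: P(3, 262) = 34453 and P(3, 263) = 34716; 34580 is not s-gonal.
s = 5: P(5, 152) = 34580. ✓
s = 7: P(7, 117) = 34047 and P(7, 118) = 34633; 34580 is not s-gonal.
s = 9: P(9, 99) = 34056 and P(9, 100) = 34750; 34580 is not s-gonal.
s = 10: P(10, 93) = 34317 and P(10, 94) = 35062; 34580 is not s-gonal.
s = 11: P(11, 88) = 34540 and P(11, 89) = 35333; 34580 is not s-gonal.
Hits: s ∈ {5} → 1.

1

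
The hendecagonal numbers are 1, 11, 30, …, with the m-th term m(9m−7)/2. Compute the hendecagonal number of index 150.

100725

The 150th hendecagonal number is n(9n−7)/2 with n = 150.
150·(9·150 − 7)/2 = 150·1343/2 = 100725.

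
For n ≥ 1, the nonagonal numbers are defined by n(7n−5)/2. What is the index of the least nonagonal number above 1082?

18

Solve n(7n−5)/2 > 1082 for integer n.
The largest n with value ≤ 1082 is 17 (since 969 ≤ 1082 < 1089), so the first above is n = 18, value 1089.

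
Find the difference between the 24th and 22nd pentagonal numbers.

24·(3·24 − 1)/2 = 852 and 22·(3·22 − 1)/2 = 715.
Difference: 852 − 715 = 137.

137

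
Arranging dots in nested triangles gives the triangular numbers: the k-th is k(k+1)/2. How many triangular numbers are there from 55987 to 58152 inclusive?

6

The n-th triangular number is n(n+1)/2.
Smallest index with value ≥ 55987: n = 335 (giving 56280).
Largest index with value ≤ 58152: n = 340 (giving 57970).
Indices 335 through 340: 6 terms.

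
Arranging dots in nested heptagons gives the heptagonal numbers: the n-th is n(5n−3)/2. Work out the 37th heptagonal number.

3367

The 37th heptagonal number is n(5n−3)/2 with n = 37.
37·(5·37 − 3)/2 = 37·182/2 = 37·91 = 3367.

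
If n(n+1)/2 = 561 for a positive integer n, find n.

33

Set n(n+1)/2 = 561, giving n² + n − 1122 = 0.
The discriminant is 1 + 8·561 = 4489, and √4489 = 67.
So n = (-1 + 67) / 2 = 66/2 = 33.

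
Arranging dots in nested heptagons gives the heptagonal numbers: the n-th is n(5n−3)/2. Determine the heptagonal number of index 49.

5929

49·(5·49 − 3)/2 = 49·242/2 = 49·121 = 5929.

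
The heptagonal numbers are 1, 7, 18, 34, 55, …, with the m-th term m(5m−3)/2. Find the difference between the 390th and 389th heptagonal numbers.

1946

Consecutive heptagonal numbers differ by 5n − 4: here 5·390 − 4 = 1946.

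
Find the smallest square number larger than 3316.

3364

Solve n² > 3316 for integer n.
The largest n with value ≤ 3316 is 57 (since 3249 ≤ 3316 < 3364), so the first above is n = 58, value 3364.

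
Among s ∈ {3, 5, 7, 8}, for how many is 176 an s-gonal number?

s = 3: P(3, 18) = 171 and P(3, 19) = 190; 176 is not s-gonal.
s = 5: P(5, 11) = 176. ✓
s = 7: P(7, 8) = 148 and P(7, 9) = 189; 176 is not s-gonal.
s = 8: P(8, 8) = 176. ✓
Hits: s ∈ {5, 8} → 2.

2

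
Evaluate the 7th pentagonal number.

The 7th pentagonal number is n(3n−1)/2 with n = 7.
7·(3·7 − 1)/2 = 7·20/2 = 7·10 = 70.

70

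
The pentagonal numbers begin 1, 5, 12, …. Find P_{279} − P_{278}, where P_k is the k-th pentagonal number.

Consecutive pentagonal numbers differ by 3n − 2: here 3·279 − 2 = 835.

835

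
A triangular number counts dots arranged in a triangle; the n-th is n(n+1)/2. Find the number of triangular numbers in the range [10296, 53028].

The n-th triangular number is n(n+1)/2.
Smallest index with value ≥ 10296: n = 143 (giving 10296).
Largest index with value ≤ 53028: n = 325 (giving 52975).
Indices 143 through 325: 183 terms.

183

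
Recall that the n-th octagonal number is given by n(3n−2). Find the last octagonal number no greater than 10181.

Solve n(3n−2) ≤ 10181 for integer n.
n = 58 gives 9976 ≤ 10181, while n = 59 gives 10325 > 10181; so the answer is 9976.

9976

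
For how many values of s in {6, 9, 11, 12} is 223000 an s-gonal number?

s = 6: P(6, 334) = 222778 and P(6, 335) = 224115; 223000 is not s-gonal.
s = 9: P(9, 252) = 221634 and P(9, 253) = 223399; 223000 is not s-gonal.
s = 11: P(11, 223) = 223000. ✓
s = 12: P(12, 211) = 221761 and P(12, 212) = 223872; 223000 is not s-gonal.
Hits: s ∈ {11} → 1.

1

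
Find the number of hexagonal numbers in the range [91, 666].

The n-th hexagonal number is n(2n−1).
Smallest index with value ≥ 91: n = 7 (giving 91).
Largest index with value ≤ 666: n = 18 (giving 630).
Indices 7 through 18: 12 terms.

12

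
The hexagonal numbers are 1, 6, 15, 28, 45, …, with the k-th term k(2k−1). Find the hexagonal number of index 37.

The 37th hexagonal number is n(2n−1) with n = 37.
37·(2·37 − 1) = 37·73 = 2701.

2701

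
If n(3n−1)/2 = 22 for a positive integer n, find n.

Set n(3n−1)/2 = 22, giving 3n² − n − 44 = 0.
The discriminant is 1 + 24·22 = 529, and √529 = 23.
So n = (1 + 23) / 6 = 24/6 = 4.

4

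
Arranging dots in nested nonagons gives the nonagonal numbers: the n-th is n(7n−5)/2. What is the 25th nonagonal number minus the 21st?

634

25·(7·25 − 5)/2 = 2125 and 21·(7·21 − 5)/2 = 1491.
Difference: 2125 − 1491 = 634.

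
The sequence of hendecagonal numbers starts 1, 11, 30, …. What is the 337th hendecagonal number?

The 337th hendecagonal number is n(9n−7)/2 with n = 337.
337·(9·337 − 7)/2 = 337·3026/2 = 337·1513 = 509881.

509881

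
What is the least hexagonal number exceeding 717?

780

Solve n(2n−1) > 717 for integer n.
The largest n with value ≤ 717 is 19 (since 703 ≤ 717 < 780), so the first above is n = 20, value 780.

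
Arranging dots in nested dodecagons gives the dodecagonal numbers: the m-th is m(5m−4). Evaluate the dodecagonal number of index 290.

The 290th dodecagonal number is n(5n−4) with n = 290.
290·(5·290 − 4) = 290·1446 = 419340.

419340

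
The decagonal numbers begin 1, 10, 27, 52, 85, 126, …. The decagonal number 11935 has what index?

Set n(4n−3) = 11935, giving 4n² − 3n − 11935 = 0.
So n = (3 + 437) / 8 = 440/8 = 55.

55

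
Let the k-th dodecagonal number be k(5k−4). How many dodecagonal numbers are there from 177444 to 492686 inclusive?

126

The n-th dodecagonal number is n(5n−4).
Smallest index with value ≥ 177444: n = 189 (giving 177849).
Largest index with value ≤ 492686: n = 314 (giving 491724).
Indices 189 through 314: 126 terms.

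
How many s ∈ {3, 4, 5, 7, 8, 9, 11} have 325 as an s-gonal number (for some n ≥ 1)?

2

s = 3: P(3, 25) = 325. ✓
s = 4: P(4, 18) = 324 and P(4, 19) = 361; 325 is not s-gonal.
s = 5: P(5, 14) = 287 and P(5, 15) = 330; 325 is not s-gonal.
s = 7: P(7, 11) = 286 and P(7, 12) = 342; 325 is not s-gonal.
s = 8: P(8, 10) = 280 and P(8, 11) = 341; 325 is not s-gonal.
s = 9: P(9, 10) = 325. ✓
s = 11: P(11, 8) = 260 and P(11, 9) = 333; 325 is not s-gonal.
Hits: s ∈ {3, 9} → 2.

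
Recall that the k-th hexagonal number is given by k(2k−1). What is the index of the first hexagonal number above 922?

22

Solve n(2n−1) > 922 for integer n.
The largest n with value ≤ 922 is 21 (since 861 ≤ 922 < 946), so the first above is n = 22, value 946.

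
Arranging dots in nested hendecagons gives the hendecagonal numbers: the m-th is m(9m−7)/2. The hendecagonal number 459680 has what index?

Set n(9n−7)/2 = 459680, giving 9n² − 7n − 919360 = 0.
The discriminant is 49 + 72·459680 = 33097009, and √33097009 = 5753.
So n = (7 + 5753) / 18 = 5760/18 = 320.

320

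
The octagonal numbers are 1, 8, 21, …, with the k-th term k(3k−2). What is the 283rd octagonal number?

239701

The 283rd octagonal number is n(3n−2) with n = 283.
283·(3·283 − 2) = 283·847 = 239701.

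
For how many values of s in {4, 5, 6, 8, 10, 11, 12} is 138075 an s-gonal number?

s = 4: P(4, 371) = 137641 and P(4, 372) = 138384; 138075 is not s-gonal.
s = 5: P(5, 303) = 137562 and P(5, 304) = 138472; 138075 is not s-gonal.
s = 6: P(6, 263) = 138075. ✓
s = 8: P(8, 214) = 136960 and P(8, 215) = 138245; 138075 is not s-gonal.
s = 10: P(10, 186) = 137826 and P(10, 187) = 139315; 138075 is not s-gonal.
s = 11: P(11, 175) = 137200 and P(11, 176) = 138776; 138075 is not s-gonal.
s = 12: P(12, 166) = 137116 and P(12, 167) = 138777; 138075 is not s-gonal.
Hits: s ∈ {6} → 1.

1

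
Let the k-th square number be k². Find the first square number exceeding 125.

144

Solve n² > 125 for integer n.
The largest n with value ≤ 125 is 11 (since 121 ≤ 125 < 144), so the first above is n = 12, value 144.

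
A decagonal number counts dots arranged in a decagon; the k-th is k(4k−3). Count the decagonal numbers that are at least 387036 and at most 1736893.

348

The n-th decagonal number is n(4n−3).
Smallest index with value ≥ 387036: n = 312 (giving 388440).
Largest index with value ≤ 1736893: n = 659 (giving 1735147).
Indices 312 through 659: 348 terms.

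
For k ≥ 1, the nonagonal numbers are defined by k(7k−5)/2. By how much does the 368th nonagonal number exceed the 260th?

237114

368·(7·368 − 5)/2 = 473064 and 260·(7·260 − 5)/2 = 235950.
Difference: 473064 − 235950 = 237114.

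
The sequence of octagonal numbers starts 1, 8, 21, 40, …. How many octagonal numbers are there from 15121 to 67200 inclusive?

The n-th octagonal number is n(3n−2).
Smallest index with value ≥ 15121: n = 72 (giving 15408).
Largest index with value ≤ 67200: n = 150 (giving 67200).
Indices 72 through 150: 79 terms.

79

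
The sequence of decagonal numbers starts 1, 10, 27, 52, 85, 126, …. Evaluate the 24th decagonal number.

2232

The 24th decagonal number is n(4n−3) with n = 24.
24·(4·24 − 3) = 24·93 = 2232.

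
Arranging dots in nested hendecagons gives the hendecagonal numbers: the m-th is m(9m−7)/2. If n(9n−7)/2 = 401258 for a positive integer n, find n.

299

Set n(9n−7)/2 = 401258, giving 9n² − 7n − 802516 = 0.
The discriminant is 49 + 72·401258 = 28890625, and √28890625 = 5375.
So n = (7 + 5375) / 18 = 5382/18 = 299.
Check: 299·(9·299 − 7)/2 = 401258. ✓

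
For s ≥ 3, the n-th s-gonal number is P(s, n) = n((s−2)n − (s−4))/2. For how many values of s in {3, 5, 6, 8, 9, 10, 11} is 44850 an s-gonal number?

2

s = 3: P(3, 299) = 44850. ✓
s = 5: P(5, 173) = 44807 and P(5, 174) = 45327; 44850 is not s-gonal.
s = 6: P(6, 150) = 44850. ✓
s = 8: P(8, 122) = 44408 and P(8, 123) = 45141; 44850 is not s-gonal.
s = 9: P(9, 113) = 44409 and P(9, 114) = 45201; 44850 is not s-gonal.
s = 10: P(10, 106) = 44626 and P(10, 107) = 45475; 44850 is not s-gonal.
s = 11: P(11, 100) = 44650 and P(11, 101) = 45551; 44850 is not s-gonal.
Hits: s ∈ {3, 6} → 2.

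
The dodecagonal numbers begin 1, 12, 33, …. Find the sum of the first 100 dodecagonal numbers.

Σ i(5i−4) = 5Σi² − 4Σi over i = 1..100.
Σi = 5050 and Σi² = 338350.
5·338350 − 4·5050 = 1671550.

1671550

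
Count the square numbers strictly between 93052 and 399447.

327

The n-th square number is n².
Smallest index with value > 93052: n = 306 (giving 93636).
Largest index with value < 399447: n = 632 (giving 399424).
Indices 306 through 632: 327 terms.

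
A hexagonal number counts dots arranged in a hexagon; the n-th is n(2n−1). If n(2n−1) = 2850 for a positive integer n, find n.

38

Set n(2n−1) = 2850, giving 2n² − n − 2850 = 0.
So n = (1 + 151) / 4 = 152/4 = 38.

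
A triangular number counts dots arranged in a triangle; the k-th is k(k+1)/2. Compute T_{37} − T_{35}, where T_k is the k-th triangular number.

37·38/2 = 703 and 35·36/2 = 630.
Difference: 703 − 630 = 73.

73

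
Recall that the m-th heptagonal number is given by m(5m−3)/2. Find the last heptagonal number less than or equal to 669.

616

Solve n(5n−3)/2 ≤ 669 for integer n.
n = 16 gives 616 ≤ 669, while n = 17 gives 697 > 669; so the answer is 616.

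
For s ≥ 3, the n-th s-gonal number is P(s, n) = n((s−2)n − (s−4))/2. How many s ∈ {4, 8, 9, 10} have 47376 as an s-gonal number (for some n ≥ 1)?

1

s = 4: P(4, 217) = 47089 and P(4, 218) = 47524; 47376 is not s-gonal.
s = 8: P(8, 126) = 47376. ✓
s = 9: P(9, 116) = 46806 and P(9, 117) = 47619; 47376 is not s-gonal.
s = 10: P(10, 109) = 47197 and P(10, 110) = 48070; 47376 is not s-gonal.
Hits: s ∈ {8} → 1.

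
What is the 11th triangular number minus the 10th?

11

Consecutive triangular numbers differ by n: T_{11} − T_{10} = 11.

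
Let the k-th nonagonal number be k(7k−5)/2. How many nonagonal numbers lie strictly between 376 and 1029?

The n-th nonagonal number is n(7n−5)/2.
Smallest index with value > 376: n = 11 (giving 396).
Largest index with value < 1029: n = 17 (giving 969).
Indices 11 through 17: 7 terms.

7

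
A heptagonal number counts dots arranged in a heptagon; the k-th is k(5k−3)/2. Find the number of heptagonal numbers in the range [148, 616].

9

The n-th heptagonal number is n(5n−3)/2.
Smallest index with value ≥ 148: n = 8 (giving 148).
Largest index with value ≤ 616: n = 16 (giving 616).
Indices 8 through 16: 9 terms.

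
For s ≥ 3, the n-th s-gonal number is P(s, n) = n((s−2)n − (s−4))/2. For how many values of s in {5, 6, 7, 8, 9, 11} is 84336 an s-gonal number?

s = 5: P(5, 237) = 84135 and P(5, 238) = 84847; 84336 is not s-gonal.
s = 6: P(6, 205) = 83845 and P(6, 206) = 84666; 84336 is not s-gonal.
s = 7: P(7, 183) = 83448 and P(7, 184) = 84364; 84336 is not s-gonal.
s = 8: P(8, 168) = 84336. ✓
s = 9: P(9, 155) = 83700 and P(9, 156) = 84786; 84336 is not s-gonal.
s = 11: P(11, 137) = 83981 and P(11, 138) = 85215; 84336 is not s-gonal.
Hits: s ∈ {8} → 1.

1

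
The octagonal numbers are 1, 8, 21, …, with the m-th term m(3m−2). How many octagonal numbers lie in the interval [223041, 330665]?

The n-th octagonal number is n(3n−2).
Smallest index with value ≥ 223041: n = 273 (giving 223041).
Largest index with value ≤ 330665: n = 332 (giving 330008).
Indices 273 through 332: 60 terms.

60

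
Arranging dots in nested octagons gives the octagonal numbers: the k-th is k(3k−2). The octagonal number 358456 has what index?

Set n(3n−2) = 358456, giving 3n² − 2n − 358456 = 0.
The discriminant is 4 + 12·358456 = 4301476, and √4301476 = 2074.
So n = (2 + 2074) / 6 = 2076/6 = 346.
Check: 346·(3·346 − 2) = 358456. ✓

346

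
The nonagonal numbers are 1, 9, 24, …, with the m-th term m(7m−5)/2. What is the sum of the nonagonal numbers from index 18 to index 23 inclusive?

8579

Σ i(7i−5)/2 = (7Σi² − 5Σi) / 2 over i = 18..23.
Σi = 276 − 153 = 123 and Σi² = 4324 − 1785 = 2539.
(7·2539 − 5·123) / 2 = 17158/2 = 8579.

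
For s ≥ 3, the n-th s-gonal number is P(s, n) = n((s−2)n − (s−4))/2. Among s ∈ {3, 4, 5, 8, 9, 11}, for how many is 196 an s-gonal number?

s = 3: P(3, 19) = 190 and P(3, 20) = 210; 196 is not s-gonal.
s = 4: P(4, 14) = 196. ✓
s = 5: P(5, 11) = 176 and P(5, 12) = 210; 196 is not s-gonal.
s = 8: P(8, 8) = 176 and P(8, 9) = 225; 196 is not s-gonal.
s = 9: P(9, 7) = 154 and P(9, 8) = 204; 196 is not s-gonal.
s = 11: P(11, 7) = 196. ✓
Hits: s ∈ {4, 11} → 2.

2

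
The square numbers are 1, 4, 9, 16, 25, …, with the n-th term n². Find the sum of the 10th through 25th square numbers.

5240

Σ_{i=10}^{25} i² = 5525 − 285 = 5240.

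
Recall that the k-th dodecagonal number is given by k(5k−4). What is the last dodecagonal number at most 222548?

Solve n(5n−4) ≤ 222548 for integer n.
n = 211 gives 221761 ≤ 222548, while n = 212 gives 223872 > 222548; so the answer is 221761.

221761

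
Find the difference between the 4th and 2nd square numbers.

4² = 16 and 2² = 4.
Difference: 16 − 4 = 12.

12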